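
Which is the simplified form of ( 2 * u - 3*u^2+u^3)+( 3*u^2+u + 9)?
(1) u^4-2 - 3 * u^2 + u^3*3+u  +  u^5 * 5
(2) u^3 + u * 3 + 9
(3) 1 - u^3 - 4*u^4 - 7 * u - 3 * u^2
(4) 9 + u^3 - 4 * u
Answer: 2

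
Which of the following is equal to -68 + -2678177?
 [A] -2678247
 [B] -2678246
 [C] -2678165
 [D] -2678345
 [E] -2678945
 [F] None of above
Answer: F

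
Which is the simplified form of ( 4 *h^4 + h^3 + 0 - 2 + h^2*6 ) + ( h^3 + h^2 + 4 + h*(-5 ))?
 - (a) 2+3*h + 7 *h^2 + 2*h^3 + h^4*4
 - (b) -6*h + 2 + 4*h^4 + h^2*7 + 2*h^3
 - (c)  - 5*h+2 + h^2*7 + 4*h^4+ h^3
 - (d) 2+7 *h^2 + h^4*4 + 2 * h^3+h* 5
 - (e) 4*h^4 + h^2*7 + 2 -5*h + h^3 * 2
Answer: e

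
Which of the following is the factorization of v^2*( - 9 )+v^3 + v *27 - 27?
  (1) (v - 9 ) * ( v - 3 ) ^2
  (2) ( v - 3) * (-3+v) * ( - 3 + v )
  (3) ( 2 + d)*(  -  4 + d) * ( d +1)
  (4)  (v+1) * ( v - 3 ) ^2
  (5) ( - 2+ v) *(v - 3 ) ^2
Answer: 2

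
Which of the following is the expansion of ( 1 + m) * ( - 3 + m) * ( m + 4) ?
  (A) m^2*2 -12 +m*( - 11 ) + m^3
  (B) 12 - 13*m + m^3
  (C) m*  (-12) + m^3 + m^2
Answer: A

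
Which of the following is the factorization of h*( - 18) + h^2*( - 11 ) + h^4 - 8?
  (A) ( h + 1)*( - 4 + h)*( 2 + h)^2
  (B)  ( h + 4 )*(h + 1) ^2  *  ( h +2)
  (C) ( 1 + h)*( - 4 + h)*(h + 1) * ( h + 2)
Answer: C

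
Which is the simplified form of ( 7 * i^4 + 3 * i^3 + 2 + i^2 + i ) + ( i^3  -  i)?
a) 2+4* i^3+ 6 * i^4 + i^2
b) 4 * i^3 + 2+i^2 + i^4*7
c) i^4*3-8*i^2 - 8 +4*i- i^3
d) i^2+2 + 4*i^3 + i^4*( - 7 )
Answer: b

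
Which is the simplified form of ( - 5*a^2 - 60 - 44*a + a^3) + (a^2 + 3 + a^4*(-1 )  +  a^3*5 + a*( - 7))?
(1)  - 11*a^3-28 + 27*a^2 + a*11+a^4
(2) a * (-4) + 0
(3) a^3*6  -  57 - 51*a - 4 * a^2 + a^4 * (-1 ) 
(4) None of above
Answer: 3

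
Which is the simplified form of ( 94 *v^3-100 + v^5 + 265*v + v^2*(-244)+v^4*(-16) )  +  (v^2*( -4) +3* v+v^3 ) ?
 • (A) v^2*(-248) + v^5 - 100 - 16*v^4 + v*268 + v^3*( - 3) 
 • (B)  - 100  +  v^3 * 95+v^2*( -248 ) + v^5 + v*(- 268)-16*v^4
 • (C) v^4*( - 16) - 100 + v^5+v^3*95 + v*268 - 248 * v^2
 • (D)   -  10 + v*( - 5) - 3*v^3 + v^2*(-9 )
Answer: C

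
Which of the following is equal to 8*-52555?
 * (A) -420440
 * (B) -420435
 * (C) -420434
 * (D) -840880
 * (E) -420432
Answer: A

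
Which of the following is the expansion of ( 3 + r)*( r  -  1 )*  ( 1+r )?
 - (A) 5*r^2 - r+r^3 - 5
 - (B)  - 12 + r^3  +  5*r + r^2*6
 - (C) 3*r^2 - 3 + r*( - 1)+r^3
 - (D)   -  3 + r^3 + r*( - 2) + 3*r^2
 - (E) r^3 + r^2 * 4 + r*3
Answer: C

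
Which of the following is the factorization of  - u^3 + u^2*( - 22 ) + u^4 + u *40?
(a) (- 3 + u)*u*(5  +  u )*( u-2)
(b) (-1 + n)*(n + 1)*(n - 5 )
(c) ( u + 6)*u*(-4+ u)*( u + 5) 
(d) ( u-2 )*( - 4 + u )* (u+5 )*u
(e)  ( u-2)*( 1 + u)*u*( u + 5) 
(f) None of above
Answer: d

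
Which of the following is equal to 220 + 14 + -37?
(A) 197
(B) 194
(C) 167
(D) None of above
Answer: A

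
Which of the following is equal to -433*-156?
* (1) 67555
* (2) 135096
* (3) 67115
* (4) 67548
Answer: 4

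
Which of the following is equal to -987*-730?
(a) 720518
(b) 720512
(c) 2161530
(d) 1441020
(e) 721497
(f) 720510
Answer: f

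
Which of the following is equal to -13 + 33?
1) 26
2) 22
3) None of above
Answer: 3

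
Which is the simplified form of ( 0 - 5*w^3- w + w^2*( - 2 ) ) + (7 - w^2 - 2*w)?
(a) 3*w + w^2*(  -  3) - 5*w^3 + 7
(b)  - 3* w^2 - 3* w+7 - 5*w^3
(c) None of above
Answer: b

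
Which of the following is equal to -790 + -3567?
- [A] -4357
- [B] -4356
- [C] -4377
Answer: A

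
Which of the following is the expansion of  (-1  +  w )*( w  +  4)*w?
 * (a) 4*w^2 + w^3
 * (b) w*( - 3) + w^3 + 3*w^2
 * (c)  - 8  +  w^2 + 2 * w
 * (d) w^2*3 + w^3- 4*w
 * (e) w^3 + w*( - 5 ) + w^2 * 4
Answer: d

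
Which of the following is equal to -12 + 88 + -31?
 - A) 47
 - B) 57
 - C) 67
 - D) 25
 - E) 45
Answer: E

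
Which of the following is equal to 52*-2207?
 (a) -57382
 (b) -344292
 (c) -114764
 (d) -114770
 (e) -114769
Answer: c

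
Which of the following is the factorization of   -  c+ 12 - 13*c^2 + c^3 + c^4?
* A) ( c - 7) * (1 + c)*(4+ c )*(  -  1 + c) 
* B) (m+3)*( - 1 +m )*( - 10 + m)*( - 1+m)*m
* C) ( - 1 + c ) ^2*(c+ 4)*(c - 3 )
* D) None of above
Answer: D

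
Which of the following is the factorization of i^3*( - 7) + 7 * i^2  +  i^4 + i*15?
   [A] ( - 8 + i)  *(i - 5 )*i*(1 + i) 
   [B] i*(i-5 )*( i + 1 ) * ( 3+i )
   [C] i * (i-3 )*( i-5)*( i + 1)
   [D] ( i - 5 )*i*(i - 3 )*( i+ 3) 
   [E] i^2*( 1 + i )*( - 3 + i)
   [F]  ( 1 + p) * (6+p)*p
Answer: C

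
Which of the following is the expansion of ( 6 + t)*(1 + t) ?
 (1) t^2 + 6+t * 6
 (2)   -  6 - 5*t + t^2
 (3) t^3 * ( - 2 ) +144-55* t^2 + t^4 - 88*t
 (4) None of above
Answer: 4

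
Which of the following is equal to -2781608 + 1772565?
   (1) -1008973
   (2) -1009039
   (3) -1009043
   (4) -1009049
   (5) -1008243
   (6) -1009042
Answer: 3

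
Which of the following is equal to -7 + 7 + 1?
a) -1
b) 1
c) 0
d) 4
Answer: b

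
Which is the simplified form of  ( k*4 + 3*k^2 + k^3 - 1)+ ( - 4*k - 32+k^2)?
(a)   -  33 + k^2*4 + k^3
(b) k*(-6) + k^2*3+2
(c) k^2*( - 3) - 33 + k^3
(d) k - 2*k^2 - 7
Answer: a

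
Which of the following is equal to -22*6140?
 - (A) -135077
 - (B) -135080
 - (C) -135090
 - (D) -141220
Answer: B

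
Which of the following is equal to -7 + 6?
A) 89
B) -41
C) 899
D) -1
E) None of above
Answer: D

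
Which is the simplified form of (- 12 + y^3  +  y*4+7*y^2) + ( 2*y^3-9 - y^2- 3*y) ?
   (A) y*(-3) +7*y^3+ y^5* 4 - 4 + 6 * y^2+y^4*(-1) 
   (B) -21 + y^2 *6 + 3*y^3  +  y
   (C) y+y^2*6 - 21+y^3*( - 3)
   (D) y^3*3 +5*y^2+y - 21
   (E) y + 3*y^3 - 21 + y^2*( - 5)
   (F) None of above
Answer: B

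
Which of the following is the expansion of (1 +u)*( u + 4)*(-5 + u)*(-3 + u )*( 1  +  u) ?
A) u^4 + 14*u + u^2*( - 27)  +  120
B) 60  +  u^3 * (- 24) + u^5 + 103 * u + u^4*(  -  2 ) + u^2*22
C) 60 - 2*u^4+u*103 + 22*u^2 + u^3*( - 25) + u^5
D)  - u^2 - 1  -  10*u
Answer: B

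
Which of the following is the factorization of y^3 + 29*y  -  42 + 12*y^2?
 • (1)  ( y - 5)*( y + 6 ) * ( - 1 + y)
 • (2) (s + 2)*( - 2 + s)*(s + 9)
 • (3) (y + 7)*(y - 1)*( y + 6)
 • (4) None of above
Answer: 3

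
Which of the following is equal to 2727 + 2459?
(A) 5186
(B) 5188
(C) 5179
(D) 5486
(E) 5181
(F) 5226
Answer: A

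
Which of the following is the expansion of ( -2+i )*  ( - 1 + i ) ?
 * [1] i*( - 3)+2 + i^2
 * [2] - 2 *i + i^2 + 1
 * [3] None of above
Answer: 1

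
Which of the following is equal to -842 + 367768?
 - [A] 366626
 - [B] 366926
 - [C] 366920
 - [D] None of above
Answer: B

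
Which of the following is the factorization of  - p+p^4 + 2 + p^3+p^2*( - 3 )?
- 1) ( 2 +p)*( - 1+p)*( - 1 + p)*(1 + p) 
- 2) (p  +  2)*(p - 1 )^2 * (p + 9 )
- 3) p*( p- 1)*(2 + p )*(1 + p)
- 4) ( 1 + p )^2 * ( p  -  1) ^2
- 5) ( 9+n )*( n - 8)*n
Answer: 1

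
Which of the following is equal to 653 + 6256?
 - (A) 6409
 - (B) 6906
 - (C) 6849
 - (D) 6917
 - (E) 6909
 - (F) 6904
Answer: E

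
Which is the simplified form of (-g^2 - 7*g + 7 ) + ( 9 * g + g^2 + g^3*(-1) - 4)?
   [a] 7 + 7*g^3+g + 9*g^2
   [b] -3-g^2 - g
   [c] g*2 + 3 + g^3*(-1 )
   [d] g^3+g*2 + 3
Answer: c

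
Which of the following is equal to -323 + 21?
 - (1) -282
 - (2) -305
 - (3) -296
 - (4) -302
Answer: 4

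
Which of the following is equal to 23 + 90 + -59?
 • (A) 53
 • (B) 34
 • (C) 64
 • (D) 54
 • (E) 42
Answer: D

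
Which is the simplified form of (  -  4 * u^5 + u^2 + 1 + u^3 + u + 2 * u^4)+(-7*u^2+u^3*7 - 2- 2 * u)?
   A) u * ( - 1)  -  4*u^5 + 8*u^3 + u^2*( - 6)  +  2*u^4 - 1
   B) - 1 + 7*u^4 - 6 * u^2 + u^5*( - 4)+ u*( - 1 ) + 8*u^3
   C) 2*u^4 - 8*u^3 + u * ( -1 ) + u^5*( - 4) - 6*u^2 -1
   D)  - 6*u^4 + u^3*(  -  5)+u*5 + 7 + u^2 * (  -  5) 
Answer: A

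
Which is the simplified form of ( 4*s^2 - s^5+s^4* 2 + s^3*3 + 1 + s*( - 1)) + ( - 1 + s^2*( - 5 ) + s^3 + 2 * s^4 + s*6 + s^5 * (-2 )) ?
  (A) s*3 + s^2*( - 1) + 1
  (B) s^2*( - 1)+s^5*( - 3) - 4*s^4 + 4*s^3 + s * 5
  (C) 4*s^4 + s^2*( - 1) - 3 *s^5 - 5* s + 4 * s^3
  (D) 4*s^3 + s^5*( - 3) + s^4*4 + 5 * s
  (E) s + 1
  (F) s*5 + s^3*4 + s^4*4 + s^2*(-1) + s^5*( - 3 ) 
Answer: F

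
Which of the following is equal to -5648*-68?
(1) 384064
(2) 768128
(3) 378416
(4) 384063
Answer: 1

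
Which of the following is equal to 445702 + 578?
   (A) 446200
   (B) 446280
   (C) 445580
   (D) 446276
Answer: B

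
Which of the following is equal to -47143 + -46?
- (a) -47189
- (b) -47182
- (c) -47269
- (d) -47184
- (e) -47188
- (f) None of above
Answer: a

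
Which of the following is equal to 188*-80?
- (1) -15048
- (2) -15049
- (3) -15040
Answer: 3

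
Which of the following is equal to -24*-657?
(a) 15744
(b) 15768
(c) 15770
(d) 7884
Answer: b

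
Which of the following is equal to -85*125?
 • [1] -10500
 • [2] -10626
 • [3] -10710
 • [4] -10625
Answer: 4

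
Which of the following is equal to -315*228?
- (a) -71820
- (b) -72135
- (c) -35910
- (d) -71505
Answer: a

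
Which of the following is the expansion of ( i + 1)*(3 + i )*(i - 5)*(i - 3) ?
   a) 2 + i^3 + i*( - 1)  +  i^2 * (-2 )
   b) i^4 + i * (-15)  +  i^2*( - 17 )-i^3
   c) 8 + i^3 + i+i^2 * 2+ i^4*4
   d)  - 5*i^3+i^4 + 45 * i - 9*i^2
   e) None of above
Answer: e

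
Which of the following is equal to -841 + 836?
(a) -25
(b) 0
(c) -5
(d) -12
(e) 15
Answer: c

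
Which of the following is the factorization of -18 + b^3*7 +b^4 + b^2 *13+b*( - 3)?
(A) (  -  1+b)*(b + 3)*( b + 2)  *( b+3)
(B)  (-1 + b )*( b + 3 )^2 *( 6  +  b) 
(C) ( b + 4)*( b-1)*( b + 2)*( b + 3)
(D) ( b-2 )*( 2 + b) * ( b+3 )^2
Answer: A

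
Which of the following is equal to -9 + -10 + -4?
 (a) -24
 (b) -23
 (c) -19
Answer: b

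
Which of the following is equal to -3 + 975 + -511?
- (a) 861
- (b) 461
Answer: b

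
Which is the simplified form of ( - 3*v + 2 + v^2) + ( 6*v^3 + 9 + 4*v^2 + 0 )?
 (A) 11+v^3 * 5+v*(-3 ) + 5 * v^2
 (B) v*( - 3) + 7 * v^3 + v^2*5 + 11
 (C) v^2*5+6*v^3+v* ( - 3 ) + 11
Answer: C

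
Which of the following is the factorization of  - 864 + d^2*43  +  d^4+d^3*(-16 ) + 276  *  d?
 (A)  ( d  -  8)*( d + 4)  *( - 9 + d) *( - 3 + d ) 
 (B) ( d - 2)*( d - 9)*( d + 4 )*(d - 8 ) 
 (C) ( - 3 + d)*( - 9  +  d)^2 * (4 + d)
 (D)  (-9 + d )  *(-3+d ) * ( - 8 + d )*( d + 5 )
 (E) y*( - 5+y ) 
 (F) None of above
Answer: A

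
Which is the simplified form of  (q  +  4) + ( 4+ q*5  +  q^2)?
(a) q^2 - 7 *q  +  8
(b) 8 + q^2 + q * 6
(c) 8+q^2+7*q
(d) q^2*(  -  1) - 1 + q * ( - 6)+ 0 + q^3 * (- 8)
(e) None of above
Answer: b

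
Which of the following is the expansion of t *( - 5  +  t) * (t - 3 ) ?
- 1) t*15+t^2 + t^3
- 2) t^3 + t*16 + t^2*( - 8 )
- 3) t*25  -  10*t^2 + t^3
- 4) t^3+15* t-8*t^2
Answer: 4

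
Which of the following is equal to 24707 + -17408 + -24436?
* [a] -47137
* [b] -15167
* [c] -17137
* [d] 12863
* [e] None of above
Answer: c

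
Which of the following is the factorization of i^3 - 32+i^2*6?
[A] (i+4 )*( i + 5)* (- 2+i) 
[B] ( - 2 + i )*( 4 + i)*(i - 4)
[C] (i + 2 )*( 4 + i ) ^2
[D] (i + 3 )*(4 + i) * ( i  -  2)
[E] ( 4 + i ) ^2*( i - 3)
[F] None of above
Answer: F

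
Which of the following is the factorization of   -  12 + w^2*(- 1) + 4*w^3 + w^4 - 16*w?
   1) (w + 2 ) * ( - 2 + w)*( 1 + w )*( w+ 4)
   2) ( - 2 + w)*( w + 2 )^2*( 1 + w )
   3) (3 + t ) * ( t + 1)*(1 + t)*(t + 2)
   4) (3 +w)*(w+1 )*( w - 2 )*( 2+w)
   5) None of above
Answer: 4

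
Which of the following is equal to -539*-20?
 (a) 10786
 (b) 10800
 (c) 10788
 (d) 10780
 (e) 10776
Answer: d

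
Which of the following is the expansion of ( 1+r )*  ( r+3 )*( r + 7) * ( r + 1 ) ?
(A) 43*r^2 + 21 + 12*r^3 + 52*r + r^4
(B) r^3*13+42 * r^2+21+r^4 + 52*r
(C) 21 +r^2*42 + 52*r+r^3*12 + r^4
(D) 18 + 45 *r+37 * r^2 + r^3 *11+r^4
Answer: C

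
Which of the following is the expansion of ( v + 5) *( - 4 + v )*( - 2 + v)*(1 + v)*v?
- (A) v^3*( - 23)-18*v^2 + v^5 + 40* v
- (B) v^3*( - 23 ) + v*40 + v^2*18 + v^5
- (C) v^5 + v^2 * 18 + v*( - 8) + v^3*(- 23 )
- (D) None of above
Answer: B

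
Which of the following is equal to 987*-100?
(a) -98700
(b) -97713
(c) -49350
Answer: a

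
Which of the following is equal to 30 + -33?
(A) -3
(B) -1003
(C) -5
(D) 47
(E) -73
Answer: A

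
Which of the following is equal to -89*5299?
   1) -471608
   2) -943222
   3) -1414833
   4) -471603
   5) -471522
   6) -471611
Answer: 6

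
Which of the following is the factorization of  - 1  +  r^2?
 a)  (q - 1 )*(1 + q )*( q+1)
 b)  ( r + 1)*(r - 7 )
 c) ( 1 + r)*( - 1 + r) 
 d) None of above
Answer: c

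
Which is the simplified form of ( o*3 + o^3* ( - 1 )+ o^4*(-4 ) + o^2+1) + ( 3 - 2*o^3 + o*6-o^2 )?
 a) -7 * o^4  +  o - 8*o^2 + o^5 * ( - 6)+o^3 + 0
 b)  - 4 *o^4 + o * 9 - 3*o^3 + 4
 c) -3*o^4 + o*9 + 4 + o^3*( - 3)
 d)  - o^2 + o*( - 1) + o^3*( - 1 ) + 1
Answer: b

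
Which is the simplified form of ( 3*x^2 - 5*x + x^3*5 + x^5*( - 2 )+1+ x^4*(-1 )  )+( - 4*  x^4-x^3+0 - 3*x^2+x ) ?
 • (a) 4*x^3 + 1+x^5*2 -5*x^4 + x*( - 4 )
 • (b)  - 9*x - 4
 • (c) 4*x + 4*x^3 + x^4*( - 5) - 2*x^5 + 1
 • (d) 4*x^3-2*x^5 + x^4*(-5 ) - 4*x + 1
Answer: d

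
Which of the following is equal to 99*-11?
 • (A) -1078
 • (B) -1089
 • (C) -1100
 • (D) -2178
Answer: B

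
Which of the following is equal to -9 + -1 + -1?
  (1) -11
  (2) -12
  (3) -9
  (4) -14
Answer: 1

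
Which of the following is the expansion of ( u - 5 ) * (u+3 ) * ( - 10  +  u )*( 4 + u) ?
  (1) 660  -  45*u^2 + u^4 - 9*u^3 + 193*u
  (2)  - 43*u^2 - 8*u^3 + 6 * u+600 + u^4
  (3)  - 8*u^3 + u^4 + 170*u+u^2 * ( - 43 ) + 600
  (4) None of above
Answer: 3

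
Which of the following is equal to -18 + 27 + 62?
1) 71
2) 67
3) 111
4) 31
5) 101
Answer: 1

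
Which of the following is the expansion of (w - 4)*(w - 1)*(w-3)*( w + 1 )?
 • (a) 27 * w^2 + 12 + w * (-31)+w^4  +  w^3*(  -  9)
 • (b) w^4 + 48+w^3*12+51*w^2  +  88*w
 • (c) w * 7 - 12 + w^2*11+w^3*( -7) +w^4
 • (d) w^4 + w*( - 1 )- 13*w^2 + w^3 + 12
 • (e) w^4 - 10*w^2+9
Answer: c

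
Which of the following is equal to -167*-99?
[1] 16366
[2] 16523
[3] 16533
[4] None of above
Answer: 3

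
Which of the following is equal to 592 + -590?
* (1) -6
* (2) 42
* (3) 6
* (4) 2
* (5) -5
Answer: 4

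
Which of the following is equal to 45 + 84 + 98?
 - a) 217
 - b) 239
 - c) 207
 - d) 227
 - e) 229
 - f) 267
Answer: d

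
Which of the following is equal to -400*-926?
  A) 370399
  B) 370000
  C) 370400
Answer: C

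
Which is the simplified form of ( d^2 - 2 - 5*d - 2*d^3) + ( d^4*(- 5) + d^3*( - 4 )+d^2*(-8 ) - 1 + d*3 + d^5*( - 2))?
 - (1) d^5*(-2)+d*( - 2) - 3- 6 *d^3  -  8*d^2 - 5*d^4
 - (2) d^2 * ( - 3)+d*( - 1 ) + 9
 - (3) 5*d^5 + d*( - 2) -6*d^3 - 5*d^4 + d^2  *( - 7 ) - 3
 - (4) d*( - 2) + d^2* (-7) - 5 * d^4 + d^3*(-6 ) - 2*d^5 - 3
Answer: 4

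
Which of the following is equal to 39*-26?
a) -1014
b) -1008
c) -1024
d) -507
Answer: a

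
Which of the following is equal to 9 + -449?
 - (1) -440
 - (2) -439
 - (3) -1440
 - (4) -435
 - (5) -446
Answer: 1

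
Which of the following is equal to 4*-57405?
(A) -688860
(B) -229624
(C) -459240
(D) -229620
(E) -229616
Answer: D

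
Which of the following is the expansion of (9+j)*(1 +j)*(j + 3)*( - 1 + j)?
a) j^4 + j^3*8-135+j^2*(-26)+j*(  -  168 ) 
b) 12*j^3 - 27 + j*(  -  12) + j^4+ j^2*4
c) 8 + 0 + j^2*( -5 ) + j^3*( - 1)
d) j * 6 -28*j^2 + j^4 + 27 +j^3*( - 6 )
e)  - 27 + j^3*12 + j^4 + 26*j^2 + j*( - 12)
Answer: e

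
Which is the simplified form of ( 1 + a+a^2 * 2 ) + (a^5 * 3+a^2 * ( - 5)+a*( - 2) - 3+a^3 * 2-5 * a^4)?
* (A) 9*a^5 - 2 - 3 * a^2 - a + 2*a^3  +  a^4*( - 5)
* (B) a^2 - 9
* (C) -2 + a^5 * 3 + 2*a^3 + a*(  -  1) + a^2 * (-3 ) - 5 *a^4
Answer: C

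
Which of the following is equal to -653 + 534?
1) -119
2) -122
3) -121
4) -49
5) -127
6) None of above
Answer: 1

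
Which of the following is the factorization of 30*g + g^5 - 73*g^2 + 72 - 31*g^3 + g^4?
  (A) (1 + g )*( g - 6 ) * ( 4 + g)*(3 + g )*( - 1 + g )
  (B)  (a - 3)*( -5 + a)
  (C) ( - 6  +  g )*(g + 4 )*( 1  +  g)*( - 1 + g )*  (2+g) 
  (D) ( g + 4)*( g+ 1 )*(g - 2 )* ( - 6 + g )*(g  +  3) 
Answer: A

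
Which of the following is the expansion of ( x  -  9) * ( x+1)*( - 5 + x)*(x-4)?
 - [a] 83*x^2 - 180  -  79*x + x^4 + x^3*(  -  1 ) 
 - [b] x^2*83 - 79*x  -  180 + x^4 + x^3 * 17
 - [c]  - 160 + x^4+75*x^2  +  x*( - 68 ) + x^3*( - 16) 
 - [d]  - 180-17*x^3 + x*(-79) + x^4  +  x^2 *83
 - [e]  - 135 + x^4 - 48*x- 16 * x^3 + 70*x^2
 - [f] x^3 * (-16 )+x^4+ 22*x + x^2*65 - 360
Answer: d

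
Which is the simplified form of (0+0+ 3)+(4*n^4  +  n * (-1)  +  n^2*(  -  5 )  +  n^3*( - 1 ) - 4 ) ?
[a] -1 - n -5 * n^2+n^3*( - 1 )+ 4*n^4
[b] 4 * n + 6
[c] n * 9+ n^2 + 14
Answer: a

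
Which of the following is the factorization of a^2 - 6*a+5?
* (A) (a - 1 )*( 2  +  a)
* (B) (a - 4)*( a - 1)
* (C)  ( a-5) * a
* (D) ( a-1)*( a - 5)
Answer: D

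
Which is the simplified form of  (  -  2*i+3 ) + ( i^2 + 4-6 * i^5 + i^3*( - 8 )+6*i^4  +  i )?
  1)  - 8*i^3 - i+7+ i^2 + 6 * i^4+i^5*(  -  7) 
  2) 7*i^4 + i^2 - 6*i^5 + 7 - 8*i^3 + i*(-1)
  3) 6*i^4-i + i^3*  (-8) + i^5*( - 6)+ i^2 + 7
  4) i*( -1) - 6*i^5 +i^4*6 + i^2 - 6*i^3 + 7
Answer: 3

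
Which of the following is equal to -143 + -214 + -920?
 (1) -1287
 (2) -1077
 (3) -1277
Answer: 3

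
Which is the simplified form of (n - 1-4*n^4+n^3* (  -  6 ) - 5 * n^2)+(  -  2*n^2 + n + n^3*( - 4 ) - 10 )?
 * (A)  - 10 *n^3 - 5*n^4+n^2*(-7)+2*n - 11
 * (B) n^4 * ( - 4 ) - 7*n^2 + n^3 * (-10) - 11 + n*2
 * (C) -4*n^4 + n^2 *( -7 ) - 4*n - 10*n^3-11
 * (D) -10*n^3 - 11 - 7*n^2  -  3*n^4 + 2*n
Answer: B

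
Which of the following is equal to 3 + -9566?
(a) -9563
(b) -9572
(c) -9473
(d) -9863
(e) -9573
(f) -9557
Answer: a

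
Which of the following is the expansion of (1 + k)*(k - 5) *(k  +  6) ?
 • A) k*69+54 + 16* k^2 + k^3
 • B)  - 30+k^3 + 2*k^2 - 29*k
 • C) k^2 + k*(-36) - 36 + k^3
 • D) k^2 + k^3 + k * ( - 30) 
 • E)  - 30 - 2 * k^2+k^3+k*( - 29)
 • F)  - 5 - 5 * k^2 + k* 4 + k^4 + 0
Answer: B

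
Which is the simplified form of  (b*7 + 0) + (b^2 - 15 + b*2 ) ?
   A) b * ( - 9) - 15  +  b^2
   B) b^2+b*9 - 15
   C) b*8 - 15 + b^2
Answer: B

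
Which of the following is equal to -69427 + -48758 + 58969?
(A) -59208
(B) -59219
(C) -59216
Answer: C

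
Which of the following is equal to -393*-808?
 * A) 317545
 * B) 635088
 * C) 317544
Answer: C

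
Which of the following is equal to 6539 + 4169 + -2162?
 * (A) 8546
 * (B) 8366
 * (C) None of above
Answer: A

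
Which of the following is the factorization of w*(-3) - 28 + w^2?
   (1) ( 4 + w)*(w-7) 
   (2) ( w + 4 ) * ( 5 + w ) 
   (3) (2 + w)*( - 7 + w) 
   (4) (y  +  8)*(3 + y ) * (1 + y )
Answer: 1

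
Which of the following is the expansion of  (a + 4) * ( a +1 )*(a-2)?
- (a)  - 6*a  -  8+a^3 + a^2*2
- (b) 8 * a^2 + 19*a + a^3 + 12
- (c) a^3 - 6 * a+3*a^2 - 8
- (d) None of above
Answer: c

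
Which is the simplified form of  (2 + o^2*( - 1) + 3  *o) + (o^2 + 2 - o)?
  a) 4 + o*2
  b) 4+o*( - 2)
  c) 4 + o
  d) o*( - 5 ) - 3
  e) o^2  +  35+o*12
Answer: a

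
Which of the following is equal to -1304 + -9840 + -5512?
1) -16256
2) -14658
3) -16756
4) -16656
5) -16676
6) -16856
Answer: 4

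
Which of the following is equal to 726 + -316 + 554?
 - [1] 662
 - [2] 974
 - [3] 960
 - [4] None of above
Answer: 4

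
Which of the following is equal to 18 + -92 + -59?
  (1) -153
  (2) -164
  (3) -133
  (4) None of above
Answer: 3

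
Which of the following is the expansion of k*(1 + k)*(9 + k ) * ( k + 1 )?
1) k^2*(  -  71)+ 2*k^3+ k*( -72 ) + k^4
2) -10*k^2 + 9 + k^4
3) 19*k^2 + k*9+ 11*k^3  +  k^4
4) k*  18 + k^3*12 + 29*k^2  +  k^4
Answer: 3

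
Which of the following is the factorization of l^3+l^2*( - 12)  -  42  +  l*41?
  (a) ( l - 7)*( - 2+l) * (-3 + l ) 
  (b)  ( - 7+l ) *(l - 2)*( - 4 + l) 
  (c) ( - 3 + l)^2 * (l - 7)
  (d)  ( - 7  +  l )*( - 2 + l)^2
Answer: a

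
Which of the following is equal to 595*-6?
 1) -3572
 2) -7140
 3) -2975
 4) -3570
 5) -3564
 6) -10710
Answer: 4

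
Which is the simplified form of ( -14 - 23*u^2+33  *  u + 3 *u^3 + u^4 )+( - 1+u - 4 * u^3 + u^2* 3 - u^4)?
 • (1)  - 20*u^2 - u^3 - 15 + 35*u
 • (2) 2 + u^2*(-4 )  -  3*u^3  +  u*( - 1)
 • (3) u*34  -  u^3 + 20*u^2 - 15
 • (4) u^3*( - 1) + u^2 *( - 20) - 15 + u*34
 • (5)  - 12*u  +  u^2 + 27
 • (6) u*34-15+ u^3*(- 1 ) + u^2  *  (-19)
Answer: 4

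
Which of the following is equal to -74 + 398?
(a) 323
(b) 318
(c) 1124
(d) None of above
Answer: d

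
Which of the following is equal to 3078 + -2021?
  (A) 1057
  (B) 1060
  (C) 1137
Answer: A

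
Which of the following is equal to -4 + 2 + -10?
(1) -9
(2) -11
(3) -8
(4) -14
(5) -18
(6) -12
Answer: 6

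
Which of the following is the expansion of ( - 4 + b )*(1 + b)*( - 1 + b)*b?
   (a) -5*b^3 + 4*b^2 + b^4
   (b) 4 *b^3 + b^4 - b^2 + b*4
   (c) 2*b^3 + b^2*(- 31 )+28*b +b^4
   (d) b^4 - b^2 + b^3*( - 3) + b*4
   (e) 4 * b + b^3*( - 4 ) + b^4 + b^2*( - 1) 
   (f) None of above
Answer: e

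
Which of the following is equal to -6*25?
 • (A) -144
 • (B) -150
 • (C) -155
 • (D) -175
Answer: B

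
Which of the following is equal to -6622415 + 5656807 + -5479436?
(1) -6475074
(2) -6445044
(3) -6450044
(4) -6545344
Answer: 2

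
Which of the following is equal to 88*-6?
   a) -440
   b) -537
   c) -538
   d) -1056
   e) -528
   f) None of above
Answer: e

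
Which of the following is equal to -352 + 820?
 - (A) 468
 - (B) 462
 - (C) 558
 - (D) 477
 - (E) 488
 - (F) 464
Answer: A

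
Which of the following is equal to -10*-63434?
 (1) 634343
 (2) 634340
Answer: 2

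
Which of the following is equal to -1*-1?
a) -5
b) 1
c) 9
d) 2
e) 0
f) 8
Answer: b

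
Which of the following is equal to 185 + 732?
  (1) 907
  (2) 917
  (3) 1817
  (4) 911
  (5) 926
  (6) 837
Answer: 2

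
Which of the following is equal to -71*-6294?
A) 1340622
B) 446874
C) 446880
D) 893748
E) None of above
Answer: B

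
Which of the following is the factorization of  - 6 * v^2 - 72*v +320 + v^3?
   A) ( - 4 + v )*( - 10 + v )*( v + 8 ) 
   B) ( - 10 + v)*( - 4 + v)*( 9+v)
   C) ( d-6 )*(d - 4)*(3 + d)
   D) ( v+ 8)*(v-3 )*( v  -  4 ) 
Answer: A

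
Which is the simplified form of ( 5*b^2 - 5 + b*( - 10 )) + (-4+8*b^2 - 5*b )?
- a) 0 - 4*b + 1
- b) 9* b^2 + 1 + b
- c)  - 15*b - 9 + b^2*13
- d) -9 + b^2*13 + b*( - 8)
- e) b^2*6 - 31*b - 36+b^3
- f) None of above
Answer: c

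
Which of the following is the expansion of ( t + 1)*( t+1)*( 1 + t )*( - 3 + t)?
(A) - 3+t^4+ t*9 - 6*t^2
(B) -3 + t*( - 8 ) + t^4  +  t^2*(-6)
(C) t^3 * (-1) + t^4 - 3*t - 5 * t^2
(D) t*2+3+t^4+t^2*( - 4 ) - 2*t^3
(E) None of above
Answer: B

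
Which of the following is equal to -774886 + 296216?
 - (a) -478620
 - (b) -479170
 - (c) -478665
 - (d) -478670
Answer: d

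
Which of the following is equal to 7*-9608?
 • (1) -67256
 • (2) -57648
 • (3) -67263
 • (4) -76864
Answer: 1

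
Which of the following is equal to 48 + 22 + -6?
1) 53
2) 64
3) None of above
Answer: 2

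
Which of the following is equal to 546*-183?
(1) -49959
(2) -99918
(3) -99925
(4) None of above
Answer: 2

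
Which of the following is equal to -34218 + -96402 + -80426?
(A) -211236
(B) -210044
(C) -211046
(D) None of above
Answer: C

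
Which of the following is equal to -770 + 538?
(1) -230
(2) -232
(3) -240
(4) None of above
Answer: 2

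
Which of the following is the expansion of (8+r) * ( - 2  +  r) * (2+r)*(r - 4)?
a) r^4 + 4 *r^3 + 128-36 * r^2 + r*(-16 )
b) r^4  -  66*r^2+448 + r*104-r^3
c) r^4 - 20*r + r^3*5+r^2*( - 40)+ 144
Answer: a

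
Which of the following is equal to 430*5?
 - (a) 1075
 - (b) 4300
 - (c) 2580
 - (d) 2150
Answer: d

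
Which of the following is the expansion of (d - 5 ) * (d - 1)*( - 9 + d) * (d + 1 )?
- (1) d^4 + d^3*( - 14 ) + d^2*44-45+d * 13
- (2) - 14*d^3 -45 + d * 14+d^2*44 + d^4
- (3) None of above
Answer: 2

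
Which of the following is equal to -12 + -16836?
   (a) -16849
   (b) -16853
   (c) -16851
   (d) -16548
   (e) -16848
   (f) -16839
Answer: e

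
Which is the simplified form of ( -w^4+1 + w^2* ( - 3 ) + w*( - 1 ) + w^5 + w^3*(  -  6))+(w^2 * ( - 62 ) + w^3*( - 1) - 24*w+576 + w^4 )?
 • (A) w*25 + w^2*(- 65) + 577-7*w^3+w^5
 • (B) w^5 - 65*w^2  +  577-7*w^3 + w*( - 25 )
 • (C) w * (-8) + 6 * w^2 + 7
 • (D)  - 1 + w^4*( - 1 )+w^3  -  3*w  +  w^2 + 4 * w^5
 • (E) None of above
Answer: B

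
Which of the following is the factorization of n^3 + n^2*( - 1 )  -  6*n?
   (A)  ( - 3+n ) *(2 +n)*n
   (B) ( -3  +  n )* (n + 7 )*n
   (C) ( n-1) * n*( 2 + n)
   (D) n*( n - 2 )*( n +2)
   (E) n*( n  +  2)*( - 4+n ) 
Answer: A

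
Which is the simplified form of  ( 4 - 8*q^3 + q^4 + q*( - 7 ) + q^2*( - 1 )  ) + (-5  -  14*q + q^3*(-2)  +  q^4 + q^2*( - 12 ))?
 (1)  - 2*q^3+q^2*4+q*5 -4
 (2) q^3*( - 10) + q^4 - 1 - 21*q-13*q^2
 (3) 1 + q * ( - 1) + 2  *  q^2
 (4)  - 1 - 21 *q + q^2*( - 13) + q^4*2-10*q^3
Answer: 4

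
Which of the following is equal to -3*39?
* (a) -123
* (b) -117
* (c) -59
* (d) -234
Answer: b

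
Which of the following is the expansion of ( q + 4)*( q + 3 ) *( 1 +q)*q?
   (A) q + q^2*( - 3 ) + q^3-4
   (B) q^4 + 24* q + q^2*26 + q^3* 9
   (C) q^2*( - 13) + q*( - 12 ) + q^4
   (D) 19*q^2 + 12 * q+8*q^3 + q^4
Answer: D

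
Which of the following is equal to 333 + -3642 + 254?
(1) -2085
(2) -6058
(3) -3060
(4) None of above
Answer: 4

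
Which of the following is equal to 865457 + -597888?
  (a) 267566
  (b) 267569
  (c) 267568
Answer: b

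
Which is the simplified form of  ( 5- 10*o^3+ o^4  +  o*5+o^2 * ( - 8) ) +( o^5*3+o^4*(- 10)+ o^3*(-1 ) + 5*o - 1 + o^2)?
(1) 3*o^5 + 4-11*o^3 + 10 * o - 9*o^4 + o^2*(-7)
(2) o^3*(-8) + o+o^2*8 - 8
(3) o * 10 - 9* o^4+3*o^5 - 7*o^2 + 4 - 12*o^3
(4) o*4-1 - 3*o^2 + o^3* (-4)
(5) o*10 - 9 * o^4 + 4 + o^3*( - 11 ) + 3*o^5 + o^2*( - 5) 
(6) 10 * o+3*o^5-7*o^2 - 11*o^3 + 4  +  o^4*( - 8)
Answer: 1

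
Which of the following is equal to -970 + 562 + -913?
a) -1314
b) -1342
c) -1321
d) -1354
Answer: c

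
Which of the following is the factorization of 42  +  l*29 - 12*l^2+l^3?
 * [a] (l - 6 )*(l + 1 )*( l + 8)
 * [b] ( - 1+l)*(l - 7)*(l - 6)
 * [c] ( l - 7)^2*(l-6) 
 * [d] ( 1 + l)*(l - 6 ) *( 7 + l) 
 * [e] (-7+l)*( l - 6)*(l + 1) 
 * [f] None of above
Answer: e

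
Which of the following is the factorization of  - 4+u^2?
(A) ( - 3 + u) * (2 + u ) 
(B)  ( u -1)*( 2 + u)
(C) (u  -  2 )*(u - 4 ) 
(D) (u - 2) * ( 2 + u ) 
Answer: D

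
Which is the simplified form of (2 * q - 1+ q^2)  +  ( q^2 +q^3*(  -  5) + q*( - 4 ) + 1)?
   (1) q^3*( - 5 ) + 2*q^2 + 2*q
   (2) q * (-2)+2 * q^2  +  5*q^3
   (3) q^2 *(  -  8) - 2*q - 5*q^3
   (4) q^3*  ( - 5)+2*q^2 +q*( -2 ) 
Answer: 4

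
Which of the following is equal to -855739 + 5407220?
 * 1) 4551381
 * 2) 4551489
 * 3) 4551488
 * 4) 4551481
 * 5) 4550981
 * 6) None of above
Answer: 4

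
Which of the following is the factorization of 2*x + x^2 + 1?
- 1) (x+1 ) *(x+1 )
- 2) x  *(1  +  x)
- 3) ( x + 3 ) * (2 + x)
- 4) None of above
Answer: 1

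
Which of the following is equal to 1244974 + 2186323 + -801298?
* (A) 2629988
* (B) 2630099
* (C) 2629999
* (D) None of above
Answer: C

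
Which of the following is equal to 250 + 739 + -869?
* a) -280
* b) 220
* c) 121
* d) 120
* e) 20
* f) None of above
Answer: d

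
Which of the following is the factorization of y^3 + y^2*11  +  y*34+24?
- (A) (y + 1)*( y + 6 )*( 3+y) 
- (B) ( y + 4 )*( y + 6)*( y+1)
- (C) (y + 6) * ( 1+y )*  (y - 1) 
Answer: B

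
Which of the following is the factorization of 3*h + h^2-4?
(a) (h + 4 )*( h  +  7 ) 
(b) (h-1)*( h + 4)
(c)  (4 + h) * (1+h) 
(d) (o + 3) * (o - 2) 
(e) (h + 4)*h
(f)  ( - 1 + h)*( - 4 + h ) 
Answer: b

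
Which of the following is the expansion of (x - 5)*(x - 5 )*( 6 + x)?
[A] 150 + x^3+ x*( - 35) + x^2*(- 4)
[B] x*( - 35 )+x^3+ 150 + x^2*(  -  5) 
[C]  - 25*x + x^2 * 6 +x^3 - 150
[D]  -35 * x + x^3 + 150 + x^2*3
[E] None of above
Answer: A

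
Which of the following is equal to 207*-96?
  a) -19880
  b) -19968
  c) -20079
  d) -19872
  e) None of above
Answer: d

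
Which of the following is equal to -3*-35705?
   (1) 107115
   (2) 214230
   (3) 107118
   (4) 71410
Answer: 1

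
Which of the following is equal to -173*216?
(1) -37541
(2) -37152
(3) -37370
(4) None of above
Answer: 4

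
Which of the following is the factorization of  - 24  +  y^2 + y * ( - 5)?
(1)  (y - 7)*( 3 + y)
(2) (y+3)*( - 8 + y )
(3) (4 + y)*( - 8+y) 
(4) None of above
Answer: 2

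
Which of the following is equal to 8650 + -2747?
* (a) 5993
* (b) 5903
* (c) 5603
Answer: b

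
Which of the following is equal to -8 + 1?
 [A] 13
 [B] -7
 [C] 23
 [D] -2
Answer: B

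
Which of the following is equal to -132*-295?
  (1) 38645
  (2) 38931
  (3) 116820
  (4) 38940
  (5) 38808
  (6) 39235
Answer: 4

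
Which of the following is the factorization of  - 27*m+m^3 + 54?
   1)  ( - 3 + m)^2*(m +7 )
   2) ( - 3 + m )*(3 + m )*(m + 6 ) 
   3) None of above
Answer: 3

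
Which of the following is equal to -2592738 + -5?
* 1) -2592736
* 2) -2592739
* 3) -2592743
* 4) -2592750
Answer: 3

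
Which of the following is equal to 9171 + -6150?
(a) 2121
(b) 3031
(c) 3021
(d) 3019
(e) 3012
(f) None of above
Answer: c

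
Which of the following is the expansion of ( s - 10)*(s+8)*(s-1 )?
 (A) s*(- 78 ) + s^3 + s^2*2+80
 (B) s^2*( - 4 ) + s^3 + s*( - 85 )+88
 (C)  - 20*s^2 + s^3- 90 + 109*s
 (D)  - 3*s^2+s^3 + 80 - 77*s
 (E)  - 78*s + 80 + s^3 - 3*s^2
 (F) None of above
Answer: E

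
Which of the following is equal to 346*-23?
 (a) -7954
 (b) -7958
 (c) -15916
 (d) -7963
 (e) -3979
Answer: b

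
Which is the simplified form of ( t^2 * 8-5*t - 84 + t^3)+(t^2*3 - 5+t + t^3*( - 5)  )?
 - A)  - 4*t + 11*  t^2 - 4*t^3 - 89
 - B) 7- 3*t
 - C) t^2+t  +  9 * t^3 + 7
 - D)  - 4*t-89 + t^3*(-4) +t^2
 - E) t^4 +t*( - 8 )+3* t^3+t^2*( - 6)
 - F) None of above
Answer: A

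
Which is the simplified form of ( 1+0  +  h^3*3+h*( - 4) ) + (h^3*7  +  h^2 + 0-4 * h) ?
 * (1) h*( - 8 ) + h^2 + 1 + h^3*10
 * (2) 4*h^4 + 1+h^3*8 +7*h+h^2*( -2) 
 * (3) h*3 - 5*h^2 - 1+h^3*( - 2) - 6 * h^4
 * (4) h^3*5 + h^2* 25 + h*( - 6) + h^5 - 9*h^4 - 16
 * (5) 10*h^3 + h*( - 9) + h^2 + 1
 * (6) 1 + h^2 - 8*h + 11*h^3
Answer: 1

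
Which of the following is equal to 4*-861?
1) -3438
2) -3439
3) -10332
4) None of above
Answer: 4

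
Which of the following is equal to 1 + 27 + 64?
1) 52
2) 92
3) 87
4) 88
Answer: 2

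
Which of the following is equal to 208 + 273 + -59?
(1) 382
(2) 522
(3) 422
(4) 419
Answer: 3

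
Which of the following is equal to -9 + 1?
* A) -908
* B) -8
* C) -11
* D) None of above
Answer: B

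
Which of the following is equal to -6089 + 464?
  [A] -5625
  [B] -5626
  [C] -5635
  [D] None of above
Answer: A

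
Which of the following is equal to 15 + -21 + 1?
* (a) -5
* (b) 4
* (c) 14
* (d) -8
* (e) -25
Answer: a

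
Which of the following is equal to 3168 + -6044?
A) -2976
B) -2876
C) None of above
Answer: B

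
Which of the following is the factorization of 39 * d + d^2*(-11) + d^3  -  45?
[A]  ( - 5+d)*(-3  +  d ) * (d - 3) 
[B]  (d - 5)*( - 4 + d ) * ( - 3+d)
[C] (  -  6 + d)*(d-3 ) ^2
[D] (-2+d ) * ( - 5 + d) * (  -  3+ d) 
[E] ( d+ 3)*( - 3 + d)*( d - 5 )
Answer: A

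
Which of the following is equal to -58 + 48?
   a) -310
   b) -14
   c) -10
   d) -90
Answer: c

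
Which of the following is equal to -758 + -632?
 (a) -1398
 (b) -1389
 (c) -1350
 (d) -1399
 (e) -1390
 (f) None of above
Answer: e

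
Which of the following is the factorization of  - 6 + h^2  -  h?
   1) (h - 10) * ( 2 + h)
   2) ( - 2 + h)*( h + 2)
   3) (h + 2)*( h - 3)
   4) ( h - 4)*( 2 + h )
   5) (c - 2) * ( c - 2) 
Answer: 3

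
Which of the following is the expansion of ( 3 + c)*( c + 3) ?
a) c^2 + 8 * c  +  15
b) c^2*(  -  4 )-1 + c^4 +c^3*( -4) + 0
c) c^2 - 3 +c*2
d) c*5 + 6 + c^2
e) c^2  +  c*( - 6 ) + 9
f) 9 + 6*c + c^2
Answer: f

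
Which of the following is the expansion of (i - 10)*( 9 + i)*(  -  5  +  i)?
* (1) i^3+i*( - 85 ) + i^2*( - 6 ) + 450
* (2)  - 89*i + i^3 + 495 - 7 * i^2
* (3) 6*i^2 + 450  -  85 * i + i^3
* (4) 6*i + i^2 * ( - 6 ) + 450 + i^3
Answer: 1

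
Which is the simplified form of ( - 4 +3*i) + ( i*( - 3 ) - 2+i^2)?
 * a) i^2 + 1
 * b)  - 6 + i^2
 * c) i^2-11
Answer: b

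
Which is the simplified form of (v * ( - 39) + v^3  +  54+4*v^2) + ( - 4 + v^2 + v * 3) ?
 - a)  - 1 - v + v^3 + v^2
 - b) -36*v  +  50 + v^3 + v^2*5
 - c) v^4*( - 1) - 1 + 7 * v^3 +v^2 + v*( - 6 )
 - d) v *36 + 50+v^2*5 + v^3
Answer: b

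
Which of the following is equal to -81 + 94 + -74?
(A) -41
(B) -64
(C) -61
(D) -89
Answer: C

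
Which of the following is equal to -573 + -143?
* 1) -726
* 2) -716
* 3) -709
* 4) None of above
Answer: 2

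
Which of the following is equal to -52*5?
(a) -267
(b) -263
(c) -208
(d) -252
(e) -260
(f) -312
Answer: e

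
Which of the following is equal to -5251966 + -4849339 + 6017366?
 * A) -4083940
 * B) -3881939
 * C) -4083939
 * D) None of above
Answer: C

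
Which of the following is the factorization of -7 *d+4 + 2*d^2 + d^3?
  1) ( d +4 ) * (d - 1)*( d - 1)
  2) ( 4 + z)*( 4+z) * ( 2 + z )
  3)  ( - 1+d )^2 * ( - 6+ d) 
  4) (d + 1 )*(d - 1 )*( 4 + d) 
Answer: 1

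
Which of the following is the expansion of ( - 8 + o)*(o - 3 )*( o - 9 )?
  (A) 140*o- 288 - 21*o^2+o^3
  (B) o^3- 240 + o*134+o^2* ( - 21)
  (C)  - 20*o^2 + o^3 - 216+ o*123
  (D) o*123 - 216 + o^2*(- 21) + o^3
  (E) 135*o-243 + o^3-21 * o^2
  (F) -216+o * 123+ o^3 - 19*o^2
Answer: C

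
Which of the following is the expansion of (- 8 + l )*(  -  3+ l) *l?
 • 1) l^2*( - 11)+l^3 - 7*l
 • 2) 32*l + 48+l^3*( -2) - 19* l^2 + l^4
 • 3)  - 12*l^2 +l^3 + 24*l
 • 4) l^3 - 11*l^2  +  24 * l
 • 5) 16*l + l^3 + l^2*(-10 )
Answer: 4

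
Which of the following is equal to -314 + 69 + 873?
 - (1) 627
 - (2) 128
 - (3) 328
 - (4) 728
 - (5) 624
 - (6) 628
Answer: 6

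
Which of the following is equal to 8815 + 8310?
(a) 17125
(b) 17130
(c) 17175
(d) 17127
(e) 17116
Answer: a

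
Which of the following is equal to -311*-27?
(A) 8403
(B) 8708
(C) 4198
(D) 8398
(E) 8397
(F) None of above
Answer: E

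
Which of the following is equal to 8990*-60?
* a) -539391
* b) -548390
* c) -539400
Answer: c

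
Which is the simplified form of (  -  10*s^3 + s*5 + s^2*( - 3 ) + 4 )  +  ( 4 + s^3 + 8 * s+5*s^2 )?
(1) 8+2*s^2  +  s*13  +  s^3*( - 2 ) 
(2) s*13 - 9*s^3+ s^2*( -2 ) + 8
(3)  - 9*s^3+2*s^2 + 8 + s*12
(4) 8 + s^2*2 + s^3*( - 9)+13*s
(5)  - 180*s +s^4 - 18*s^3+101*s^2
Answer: 4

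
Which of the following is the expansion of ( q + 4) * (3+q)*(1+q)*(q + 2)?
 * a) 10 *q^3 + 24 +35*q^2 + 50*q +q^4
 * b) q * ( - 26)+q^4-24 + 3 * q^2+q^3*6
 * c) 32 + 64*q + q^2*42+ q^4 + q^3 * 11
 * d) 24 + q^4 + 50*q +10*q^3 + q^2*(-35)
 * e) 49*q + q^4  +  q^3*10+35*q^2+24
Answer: a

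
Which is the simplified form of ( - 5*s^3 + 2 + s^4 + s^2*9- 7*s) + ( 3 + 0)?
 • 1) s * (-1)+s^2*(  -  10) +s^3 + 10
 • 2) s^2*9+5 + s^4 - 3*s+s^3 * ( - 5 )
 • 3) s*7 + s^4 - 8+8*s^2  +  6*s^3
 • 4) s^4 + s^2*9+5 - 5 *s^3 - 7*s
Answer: 4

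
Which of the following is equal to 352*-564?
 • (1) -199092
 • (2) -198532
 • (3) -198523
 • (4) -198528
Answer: 4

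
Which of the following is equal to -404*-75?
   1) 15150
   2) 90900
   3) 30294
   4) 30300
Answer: 4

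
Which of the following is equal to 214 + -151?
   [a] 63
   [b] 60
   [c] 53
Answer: a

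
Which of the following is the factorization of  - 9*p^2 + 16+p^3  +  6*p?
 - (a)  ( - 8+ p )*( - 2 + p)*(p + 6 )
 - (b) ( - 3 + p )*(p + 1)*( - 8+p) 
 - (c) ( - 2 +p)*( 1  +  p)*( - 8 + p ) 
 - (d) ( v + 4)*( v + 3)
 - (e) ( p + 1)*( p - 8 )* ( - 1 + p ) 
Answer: c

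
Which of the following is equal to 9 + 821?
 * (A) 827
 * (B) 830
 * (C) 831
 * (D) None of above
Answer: B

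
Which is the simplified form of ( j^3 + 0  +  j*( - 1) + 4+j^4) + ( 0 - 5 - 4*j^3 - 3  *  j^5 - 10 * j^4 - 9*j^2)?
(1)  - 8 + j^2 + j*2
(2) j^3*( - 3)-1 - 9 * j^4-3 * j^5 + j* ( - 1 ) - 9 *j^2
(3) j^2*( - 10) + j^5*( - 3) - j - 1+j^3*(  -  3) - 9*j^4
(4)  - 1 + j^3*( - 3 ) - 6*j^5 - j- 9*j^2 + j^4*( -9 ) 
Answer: 2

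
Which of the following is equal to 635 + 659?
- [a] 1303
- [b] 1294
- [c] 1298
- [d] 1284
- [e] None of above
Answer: b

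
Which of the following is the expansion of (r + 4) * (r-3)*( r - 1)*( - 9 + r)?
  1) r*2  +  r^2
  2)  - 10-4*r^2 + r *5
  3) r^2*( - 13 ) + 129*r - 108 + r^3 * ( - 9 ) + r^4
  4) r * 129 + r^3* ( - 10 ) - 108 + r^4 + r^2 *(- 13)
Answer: 3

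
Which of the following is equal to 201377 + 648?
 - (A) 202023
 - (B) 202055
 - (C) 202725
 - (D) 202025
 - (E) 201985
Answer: D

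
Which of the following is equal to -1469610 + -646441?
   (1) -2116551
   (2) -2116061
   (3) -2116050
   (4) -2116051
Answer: 4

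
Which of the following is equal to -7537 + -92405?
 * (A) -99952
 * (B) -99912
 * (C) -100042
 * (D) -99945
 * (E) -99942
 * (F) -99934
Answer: E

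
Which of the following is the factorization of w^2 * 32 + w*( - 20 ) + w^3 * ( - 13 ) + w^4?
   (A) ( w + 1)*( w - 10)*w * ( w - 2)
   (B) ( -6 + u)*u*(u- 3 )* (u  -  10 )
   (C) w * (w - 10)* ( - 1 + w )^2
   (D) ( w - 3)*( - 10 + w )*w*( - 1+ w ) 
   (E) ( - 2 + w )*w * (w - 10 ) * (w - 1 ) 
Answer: E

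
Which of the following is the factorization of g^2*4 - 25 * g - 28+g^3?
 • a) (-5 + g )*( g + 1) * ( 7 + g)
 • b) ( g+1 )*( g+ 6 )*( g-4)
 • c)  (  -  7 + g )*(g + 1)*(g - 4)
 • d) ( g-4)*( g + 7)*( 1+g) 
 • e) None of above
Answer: d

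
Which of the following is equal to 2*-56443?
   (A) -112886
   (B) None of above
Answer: A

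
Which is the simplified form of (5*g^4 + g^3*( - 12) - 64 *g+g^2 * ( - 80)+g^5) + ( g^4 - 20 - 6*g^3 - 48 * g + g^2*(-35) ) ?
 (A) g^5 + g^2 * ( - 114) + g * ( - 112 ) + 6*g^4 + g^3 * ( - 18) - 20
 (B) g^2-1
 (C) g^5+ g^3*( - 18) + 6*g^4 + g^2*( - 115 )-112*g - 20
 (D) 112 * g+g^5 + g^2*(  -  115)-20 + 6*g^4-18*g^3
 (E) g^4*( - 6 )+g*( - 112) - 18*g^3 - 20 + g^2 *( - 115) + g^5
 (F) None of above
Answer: C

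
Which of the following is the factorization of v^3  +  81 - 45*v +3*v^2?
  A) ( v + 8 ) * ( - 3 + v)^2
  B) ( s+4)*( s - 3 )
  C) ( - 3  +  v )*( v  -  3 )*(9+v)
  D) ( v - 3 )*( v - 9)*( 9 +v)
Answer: C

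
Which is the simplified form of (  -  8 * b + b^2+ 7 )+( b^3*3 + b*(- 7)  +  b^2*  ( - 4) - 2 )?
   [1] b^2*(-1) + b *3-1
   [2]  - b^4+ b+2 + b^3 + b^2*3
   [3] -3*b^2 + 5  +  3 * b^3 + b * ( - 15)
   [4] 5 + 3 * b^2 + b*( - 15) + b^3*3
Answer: 3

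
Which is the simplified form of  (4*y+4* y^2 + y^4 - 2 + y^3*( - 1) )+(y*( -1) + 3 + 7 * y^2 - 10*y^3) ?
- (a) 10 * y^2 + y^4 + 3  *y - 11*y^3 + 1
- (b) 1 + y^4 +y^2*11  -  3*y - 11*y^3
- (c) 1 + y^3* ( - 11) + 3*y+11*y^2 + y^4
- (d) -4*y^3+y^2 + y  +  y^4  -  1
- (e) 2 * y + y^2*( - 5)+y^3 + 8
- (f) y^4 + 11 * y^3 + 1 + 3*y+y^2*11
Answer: c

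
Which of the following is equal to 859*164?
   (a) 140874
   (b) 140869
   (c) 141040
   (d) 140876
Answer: d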